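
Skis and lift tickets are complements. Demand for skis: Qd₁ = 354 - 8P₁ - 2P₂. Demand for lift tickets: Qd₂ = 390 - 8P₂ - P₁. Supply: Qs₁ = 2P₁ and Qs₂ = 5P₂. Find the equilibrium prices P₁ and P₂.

Market 1: 354 - 8P₁ - 2P₂ = 2P₁ → 10P₁ + 2P₂ = 354.
Market 2: 13P₂ + P₁ = 390.
Eliminating P₂: 13×(1) − 2×(2) gives 128P₁ = 3822, so P₁ = 29.859375.
Back-substitute into (2): P₂ = (390 − 1×29.859375) / 13 = 27.703125.

P₁ = 29.859375, P₂ = 27.703125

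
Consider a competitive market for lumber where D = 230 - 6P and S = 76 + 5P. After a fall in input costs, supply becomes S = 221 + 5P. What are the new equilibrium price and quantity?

P' = 9/11, Q' = 2476/11

Original equilibrium: P* = 14, Q* = 146.
New equilibrium: 230 - 6P = 221 + 5P, so 9 = 11P and P' = 9/11; Q' = 230 − 6(9/11) = 2476/11.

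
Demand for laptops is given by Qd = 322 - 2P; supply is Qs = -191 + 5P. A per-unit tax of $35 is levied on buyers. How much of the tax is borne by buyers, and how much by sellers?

Buyers bear $25, sellers bear $10

Pre-tax equilibrium: P* = 513/7, Q* = 1228/7.
Tax on buyers shifts demand to Qd = 322 − 2(P + 35) = 252 - 2P.
252 - 2P = -191 + 5P gives seller price Ps = 443/7; buyers pay Pb = 443/7 + 35 = 688/7.
New quantity: Q = 322 − 2(688/7) = 878/7.
Buyer burden = 688/7 − 513/7 = 25; seller burden = 513/7 − 443/7 = 10.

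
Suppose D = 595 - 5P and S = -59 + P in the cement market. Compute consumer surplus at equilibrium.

Equilibrium: 595 - 5P = -59 + P gives P* = 109, Q* = 50.
Demand choke price (D = 0): P = 119.
CS = ½(119 − 109)(50) = 250.

Consumer surplus = 250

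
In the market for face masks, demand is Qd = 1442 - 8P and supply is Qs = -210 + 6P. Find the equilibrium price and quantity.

Set Qd = Qs: 1442 - 8P = -210 + 6P.
1652 = 14P, so P* = 118.
Q* = 1442 − 8(118) = 498.

P* = 118, Q* = 498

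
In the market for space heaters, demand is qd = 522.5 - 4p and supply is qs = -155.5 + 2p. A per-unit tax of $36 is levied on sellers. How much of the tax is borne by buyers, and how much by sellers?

Pre-tax equilibrium: p* = 113, q* = 70.5.
Tax on sellers shifts supply to qs = -155.5 + 2(p − 36) = -227.5 + 2p.
522.5 - 4p = -227.5 + 2p gives buyer price pb = 125; sellers receive ps = 125 − 36 = 89.
New quantity: q = 522.5 − 4(125) = 22.5.
Buyer burden = 125 − 113 = 12; seller burden = 113 − 89 = 24.

Buyers bear $12, sellers bear $24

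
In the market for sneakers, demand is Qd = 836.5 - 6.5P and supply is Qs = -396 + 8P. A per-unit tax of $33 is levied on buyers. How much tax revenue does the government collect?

Pre-tax equilibrium: P* = 85, Q* = 284.
Tax on buyers shifts demand to Qd = 836.5 − 6.5(P + 33) = 622 - 6.5P.
622 - 6.5P = -396 + 8P gives seller price Ps = 2036/29; buyers pay Pb = 2036/29 + 33 = 2993/29.
New quantity: Q = 836.5 − 6.5(2993/29) = 4804/29.
Revenue = 33 × 4804/29 = 158532/29.

Tax revenue = 158532/29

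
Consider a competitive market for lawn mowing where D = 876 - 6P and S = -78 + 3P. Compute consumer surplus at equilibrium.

Equilibrium: 876 - 6P = -78 + 3P gives P* = 106, Q* = 240.
Demand choke price (D = 0): P = 146.
CS = ½(146 − 106)(240) = 4800.

Consumer surplus = 4800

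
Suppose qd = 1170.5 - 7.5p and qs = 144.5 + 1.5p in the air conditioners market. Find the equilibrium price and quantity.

Set qd = qs: 1170.5 - 7.5p = 144.5 + 1.5p.
1026 = 9p, so p* = 114.
q* = 1170.5 − 7.5(114) = 315.5.

p* = 114, q* = 315.5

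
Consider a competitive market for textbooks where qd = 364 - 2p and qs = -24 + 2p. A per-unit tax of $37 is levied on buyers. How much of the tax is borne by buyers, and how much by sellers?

Buyers bear $18.5, sellers bear $18.5

Pre-tax equilibrium: p* = 97, q* = 170.
Tax on buyers shifts demand to qd = 364 − 2(p + 37) = 290 - 2p.
290 - 2p = -24 + 2p gives seller price ps = 78.5; buyers pay pb = 78.5 + 37 = 115.5.
New quantity: q = 364 − 2(115.5) = 133.
Buyer burden = 115.5 − 97 = 18.5; seller burden = 97 − 78.5 = 18.5.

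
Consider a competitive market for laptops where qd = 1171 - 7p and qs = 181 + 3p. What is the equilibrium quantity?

Set qd = qs: 1171 - 7p = 181 + 3p.
990 = 10p, so p* = 99.
q* = 1171 − 7(99) = 478.

q* = 478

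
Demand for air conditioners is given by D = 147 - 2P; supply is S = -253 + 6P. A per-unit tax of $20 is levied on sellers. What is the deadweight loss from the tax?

Deadweight loss = 300

Pre-tax equilibrium: P* = 50, Q* = 47.
Tax on sellers shifts supply to S = -253 + 6(P − 20) = -373 + 6P.
147 - 2P = -373 + 6P gives buyer price Pb = 65; sellers receive Ps = 65 − 20 = 45.
New quantity: Q = 147 − 2(65) = 17.
DWL = ½ × 20 × (47 − 17) = 300.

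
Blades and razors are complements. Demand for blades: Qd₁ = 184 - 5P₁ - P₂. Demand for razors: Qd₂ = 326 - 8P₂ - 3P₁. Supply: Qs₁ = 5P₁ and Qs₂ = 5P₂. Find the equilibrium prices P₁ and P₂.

P₁ = 2066/127, P₂ = 2708/127

Market 1: 184 - 5P₁ - P₂ = 5P₁ → 10P₁ + P₂ = 184.
Market 2: 13P₂ + 3P₁ = 326.
Eliminating P₂: 13×(1) − 1×(2) gives 127P₁ = 2066, so P₁ = 2066/127.
Back-substitute into (2): P₂ = (326 − 3×2066/127) / 13 = 2708/127.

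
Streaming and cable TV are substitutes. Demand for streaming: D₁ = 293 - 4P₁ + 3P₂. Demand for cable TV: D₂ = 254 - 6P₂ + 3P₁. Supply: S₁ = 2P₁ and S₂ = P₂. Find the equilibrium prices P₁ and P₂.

P₁ = 2813/33, P₂ = 801/11

Market 1: 293 - 4P₁ + 3P₂ = 2P₁ → 6P₁ - 3P₂ = 293.
Market 2: 7P₂ - 3P₁ = 254.
Eliminating P₂: 7×(1) + 3×(2) gives 33P₁ = 2813, so P₁ = 2813/33.
Back-substitute into (2): P₂ = (254 + 3×2813/33) / 7 = 801/11.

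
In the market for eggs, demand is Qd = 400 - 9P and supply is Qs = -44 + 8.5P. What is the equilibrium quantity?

Q* = 6008/35

Set Qd = Qs: 400 - 9P = -44 + 8.5P.
444 = 17.5P, so P* = 888/35.
Q* = 400 − 9(888/35) = 6008/35.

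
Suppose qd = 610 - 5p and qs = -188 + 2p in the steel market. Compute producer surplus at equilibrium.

Producer surplus = 400

Equilibrium: 610 - 5p = -188 + 2p gives p* = 114, q* = 40.
Supply starts at p = 94 (where qs = 0).
PS = ½(114 − 94)(40) = 400.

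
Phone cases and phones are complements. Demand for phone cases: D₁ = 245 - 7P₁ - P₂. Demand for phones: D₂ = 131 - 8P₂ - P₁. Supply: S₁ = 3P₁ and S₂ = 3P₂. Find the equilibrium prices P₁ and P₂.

P₁ = 2564/109, P₂ = 1065/109

Market 1: 245 - 7P₁ - P₂ = 3P₁ → 10P₁ + P₂ = 245.
Market 2: 11P₂ + P₁ = 131.
Eliminating P₂: 11×(1) − 1×(2) gives 109P₁ = 2564, so P₁ = 2564/109.
Back-substitute into (2): P₂ = (131 − 1×2564/109) / 11 = 1065/109.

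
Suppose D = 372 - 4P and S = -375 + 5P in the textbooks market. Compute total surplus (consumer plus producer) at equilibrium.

Equilibrium: 372 - 4P = -375 + 5P gives P* = 83, Q* = 40.
Demand choke price: P = 93; supply starts at P = 75.
CS = ½(93 − 83)(40) = 200; PS = ½(83 − 75)(40) = 160.

Total surplus = 360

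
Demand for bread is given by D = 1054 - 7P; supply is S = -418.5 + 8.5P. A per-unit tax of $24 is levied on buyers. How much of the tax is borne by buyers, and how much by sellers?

Buyers bear 408/31, sellers bear 336/31

Pre-tax equilibrium: P* = 95, Q* = 389.
Tax on buyers shifts demand to D = 1054 − 7(P + 24) = 886 - 7P.
886 - 7P = -418.5 + 8.5P gives seller price Ps = 2609/31; buyers pay Pb = 2609/31 + 24 = 3353/31.
New quantity: Q = 1054 − 7(3353/31) = 9203/31.
Buyer burden = 3353/31 − 95 = 408/31; seller burden = 95 − 2609/31 = 336/31.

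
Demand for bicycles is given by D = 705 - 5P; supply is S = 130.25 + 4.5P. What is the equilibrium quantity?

Q* = 402.5

Set D = S: 705 - 5P = 130.25 + 4.5P.
574.75 = 9.5P, so P* = 60.5.
Q* = 705 − 5(60.5) = 402.5.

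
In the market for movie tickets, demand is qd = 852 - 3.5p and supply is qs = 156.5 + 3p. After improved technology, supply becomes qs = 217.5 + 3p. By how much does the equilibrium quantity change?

Original equilibrium: p* = 107, q* = 477.5.
New equilibrium: 852 - 3.5p = 217.5 + 3p, so 634.5 = 6.5p and p' = 1269/13; q' = 852 − 3.5(1269/13) = 13269/26.
Change in quantity: 13269/26 − 477.5 = 427/13.

Δq = 427/13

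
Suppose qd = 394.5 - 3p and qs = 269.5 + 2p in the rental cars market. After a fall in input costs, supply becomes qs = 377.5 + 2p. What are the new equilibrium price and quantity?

Original equilibrium: p* = 25, q* = 319.5.
New equilibrium: 394.5 - 3p = 377.5 + 2p, so 17 = 5p and p' = 3.4; q' = 394.5 − 3(3.4) = 384.3.

p' = 3.4, q' = 384.3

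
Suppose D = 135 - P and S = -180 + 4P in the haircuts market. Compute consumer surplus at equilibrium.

Equilibrium: 135 - P = -180 + 4P gives P* = 63, Q* = 72.
Demand choke price (D = 0): P = 135.
CS = ½(135 − 63)(72) = 2592.

Consumer surplus = 2592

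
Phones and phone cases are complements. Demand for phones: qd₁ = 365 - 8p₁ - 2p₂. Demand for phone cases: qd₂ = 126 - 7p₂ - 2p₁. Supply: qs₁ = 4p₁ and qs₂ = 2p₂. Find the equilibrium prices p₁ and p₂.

p₁ = 3033/104, p₂ = 391/52

Market 1: 365 - 8p₁ - 2p₂ = 4p₁ → 12p₁ + 2p₂ = 365.
Market 2: 9p₂ + 2p₁ = 126.
Eliminating p₂: 9×(1) − 2×(2) gives 104p₁ = 3033, so p₁ = 3033/104.
Back-substitute into (2): p₂ = (126 − 2×3033/104) / 9 = 391/52.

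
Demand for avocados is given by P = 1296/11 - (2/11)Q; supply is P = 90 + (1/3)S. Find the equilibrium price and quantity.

P* = 108, Q* = 54

Set the two price expressions equal: 1296/11 - (2/11)Q = 90 + (1/3)Q.
306/11 = (17/33)Q, so Q* = 54.
P* = 1296/11 − (2/11)(54) = 108.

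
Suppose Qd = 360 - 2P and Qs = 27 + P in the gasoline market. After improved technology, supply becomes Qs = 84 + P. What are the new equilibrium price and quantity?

P' = 92, Q' = 176

Original equilibrium: P* = 111, Q* = 138.
New equilibrium: 360 - 2P = 84 + P, so 276 = 3P and P' = 92; Q' = 360 − 2(92) = 176.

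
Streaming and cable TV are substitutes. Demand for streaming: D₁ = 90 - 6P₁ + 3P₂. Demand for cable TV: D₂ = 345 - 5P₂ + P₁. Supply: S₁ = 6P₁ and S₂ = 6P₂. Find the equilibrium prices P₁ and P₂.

Market 1: 90 - 6P₁ + 3P₂ = 6P₁ → 12P₁ - 3P₂ = 90.
Market 2: 11P₂ - P₁ = 345.
Eliminating P₂: 11×(1) + 3×(2) gives 129P₁ = 2025, so P₁ = 675/43.
Back-substitute into (2): P₂ = (345 + 1×675/43) / 11 = 1410/43.

P₁ = 675/43, P₂ = 1410/43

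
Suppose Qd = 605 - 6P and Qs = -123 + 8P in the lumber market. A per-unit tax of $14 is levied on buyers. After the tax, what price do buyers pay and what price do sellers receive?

Pre-tax equilibrium: P* = 52, Q* = 293.
Tax on buyers shifts demand to Qd = 605 − 6(P + 14) = 521 - 6P.
521 - 6P = -123 + 8P gives seller price Ps = 46; buyers pay Pb = 46 + 14 = 60.
New quantity: Q = 605 − 6(60) = 245.

Buyers pay $60, sellers receive $46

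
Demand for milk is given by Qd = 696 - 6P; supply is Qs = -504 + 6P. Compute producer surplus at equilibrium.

Equilibrium: 696 - 6P = -504 + 6P gives P* = 100, Q* = 96.
Supply starts at P = 84 (where Qs = 0).
PS = ½(100 − 84)(96) = 768.

Producer surplus = 768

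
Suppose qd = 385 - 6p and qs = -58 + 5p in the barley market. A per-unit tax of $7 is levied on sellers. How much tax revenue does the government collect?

Pre-tax equilibrium: p* = 443/11, q* = 1577/11.
Tax on sellers shifts supply to qs = -58 + 5(p − 7) = -93 + 5p.
385 - 6p = -93 + 5p gives buyer price pb = 478/11; sellers receive ps = 478/11 − 7 = 401/11.
New quantity: q = 385 − 6(478/11) = 1367/11.
Revenue = 7 × 1367/11 = 9569/11.

Tax revenue = 9569/11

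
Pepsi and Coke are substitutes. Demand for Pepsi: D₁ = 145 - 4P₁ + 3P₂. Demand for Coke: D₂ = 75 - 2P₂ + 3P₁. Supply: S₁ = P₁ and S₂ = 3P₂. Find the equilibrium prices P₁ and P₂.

P₁ = 59.375, P₂ = 50.625

Market 1: 145 - 4P₁ + 3P₂ = P₁ → 5P₁ - 3P₂ = 145.
Market 2: 5P₂ - 3P₁ = 75.
Eliminating P₂: 5×(1) + 3×(2) gives 16P₁ = 950, so P₁ = 59.375.
Back-substitute into (2): P₂ = (75 + 3×59.375) / 5 = 50.625.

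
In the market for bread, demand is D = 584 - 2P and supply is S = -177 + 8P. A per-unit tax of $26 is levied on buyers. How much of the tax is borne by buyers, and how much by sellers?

Pre-tax equilibrium: P* = 76.1, Q* = 431.8.
Tax on buyers shifts demand to D = 584 − 2(P + 26) = 532 - 2P.
532 - 2P = -177 + 8P gives seller price Ps = 70.9; buyers pay Pb = 70.9 + 26 = 96.9.
New quantity: Q = 584 − 2(96.9) = 390.2.
Buyer burden = 96.9 − 76.1 = 20.8; seller burden = 76.1 − 70.9 = 5.2.

Buyers bear $20.8, sellers bear $5.2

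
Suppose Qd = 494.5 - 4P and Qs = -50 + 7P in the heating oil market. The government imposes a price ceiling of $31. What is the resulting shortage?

Equilibrium price would be P* = 49.5, so the ceiling at 31 binds.
At P = 31: Qd = 494.5 − 4(31) = 370.5, Qs = -50 + 7(31) = 167.
Shortage = 370.5 − 167 = 203.5.

Shortage = 203.5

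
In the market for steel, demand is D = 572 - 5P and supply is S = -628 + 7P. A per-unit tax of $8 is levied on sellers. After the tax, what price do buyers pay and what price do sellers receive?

Buyers pay 314/3, sellers receive 290/3

Pre-tax equilibrium: P* = 100, Q* = 72.
Tax on sellers shifts supply to S = -628 + 7(P − 8) = -684 + 7P.
572 - 5P = -684 + 7P gives buyer price Pb = 314/3; sellers receive Ps = 314/3 − 8 = 290/3.
New quantity: Q = 572 − 5(314/3) = 146/3.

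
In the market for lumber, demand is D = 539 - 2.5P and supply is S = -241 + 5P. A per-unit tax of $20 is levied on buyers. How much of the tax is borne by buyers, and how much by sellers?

Buyers bear 40/3, sellers bear 20/3

Pre-tax equilibrium: P* = 104, Q* = 279.
Tax on buyers shifts demand to D = 539 − 2.5(P + 20) = 489 - 2.5P.
489 - 2.5P = -241 + 5P gives seller price Ps = 292/3; buyers pay Pb = 292/3 + 20 = 352/3.
New quantity: Q = 539 − 2.5(352/3) = 737/3.
Buyer burden = 352/3 − 104 = 40/3; seller burden = 104 − 292/3 = 20/3.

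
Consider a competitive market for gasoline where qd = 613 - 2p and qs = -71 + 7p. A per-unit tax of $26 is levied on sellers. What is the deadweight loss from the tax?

Pre-tax equilibrium: p* = 76, q* = 461.
Tax on sellers shifts supply to qs = -71 + 7(p − 26) = -253 + 7p.
613 - 2p = -253 + 7p gives buyer price pb = 866/9; sellers receive ps = 866/9 − 26 = 632/9.
New quantity: q = 613 − 2(866/9) = 3785/9.
DWL = ½ × 26 × (461 − 3785/9) = 4732/9.

Deadweight loss = 4732/9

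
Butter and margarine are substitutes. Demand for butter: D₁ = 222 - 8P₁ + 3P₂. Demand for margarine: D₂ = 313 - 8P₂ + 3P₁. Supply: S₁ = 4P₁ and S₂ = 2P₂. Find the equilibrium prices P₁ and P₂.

Market 1: 222 - 8P₁ + 3P₂ = 4P₁ → 12P₁ - 3P₂ = 222.
Market 2: 10P₂ - 3P₁ = 313.
Eliminating P₂: 10×(1) + 3×(2) gives 111P₁ = 3159, so P₁ = 1053/37.
Back-substitute into (2): P₂ = (313 + 3×1053/37) / 10 = 1474/37.

P₁ = 1053/37, P₂ = 1474/37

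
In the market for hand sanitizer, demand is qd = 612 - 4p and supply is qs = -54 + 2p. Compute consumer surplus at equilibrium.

Consumer surplus = 3528

Equilibrium: 612 - 4p = -54 + 2p gives p* = 111, q* = 168.
Demand choke price (qd = 0): p = 153.
CS = ½(153 − 111)(168) = 3528.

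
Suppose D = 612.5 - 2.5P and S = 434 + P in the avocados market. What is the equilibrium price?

Set D = S: 612.5 - 2.5P = 434 + P.
178.5 = 3.5P, so P* = 51.
Q* = 612.5 − 2.5(51) = 485.

P* = 51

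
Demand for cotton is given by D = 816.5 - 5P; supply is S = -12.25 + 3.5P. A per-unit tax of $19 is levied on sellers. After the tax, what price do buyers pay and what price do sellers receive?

Buyers pay 3581/34, sellers receive 2935/34

Pre-tax equilibrium: P* = 97.5, Q* = 329.
Tax on sellers shifts supply to S = -12.25 + 3.5(P − 19) = -78.75 + 3.5P.
816.5 - 5P = -78.75 + 3.5P gives buyer price Pb = 3581/34; sellers receive Ps = 3581/34 − 19 = 2935/34.
New quantity: Q = 816.5 − 5(3581/34) = 4928/17.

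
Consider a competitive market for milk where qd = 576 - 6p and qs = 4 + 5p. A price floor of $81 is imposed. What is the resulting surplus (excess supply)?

Surplus = 319

Equilibrium price would be p* = 52, so the floor at 81 binds.
At p = 81: qd = 90, qs = 409.
Surplus = 409 − 90 = 319.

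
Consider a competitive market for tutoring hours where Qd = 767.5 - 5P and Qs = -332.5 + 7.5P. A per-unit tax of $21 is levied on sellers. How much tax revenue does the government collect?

Pre-tax equilibrium: P* = 88, Q* = 327.5.
Tax on sellers shifts supply to Qs = -332.5 + 7.5(P − 21) = -490 + 7.5P.
767.5 - 5P = -490 + 7.5P gives buyer price Pb = 100.6; sellers receive Ps = 100.6 − 21 = 79.6.
New quantity: Q = 767.5 − 5(100.6) = 264.5.
Revenue = 21 × 264.5 = 5554.5.

Tax revenue = 5554.5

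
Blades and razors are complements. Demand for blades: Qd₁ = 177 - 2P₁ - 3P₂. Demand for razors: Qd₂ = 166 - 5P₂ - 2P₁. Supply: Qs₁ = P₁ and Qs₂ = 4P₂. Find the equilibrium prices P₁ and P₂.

P₁ = 365/7, P₂ = 48/7

Market 1: 177 - 2P₁ - 3P₂ = P₁ → 3P₁ + 3P₂ = 177.
Market 2: 9P₂ + 2P₁ = 166.
Eliminating P₂: 9×(1) − 3×(2) gives 21P₁ = 1095, so P₁ = 365/7.
Back-substitute into (2): P₂ = (166 − 2×365/7) / 9 = 48/7.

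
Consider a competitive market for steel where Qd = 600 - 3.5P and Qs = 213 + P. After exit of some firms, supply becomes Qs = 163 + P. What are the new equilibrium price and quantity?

Original equilibrium: P* = 86, Q* = 299.
New equilibrium: 600 - 3.5P = 163 + P, so 437 = 4.5P and P' = 874/9; Q' = 600 − 3.5(874/9) = 2341/9.

P' = 874/9, Q' = 2341/9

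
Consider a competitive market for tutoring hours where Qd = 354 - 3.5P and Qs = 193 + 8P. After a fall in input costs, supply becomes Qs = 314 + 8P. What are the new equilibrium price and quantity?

Original equilibrium: P* = 14, Q* = 305.
New equilibrium: 354 - 3.5P = 314 + 8P, so 40 = 11.5P and P' = 80/23; Q' = 354 − 3.5(80/23) = 7862/23.

P' = 80/23, Q' = 7862/23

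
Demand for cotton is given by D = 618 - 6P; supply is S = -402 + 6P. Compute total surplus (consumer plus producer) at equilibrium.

Equilibrium: 618 - 6P = -402 + 6P gives P* = 85, Q* = 108.
Demand choke price: P = 103; supply starts at P = 67.
CS = ½(103 − 85)(108) = 972; PS = ½(85 − 67)(108) = 972.

Total surplus = 1944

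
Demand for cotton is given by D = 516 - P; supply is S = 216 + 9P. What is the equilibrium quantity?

Set D = S: 516 - P = 216 + 9P.
300 = 10P, so P* = 30.
Q* = 516 − 1(30) = 486.

Q* = 486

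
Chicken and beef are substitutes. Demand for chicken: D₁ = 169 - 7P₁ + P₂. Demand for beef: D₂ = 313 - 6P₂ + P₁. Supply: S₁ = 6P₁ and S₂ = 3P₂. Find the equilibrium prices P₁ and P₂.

P₁ = 917/58, P₂ = 2119/58

Market 1: 169 - 7P₁ + P₂ = 6P₁ → 13P₁ - P₂ = 169.
Market 2: 9P₂ - P₁ = 313.
Eliminating P₂: 9×(1) + 1×(2) gives 116P₁ = 1834, so P₁ = 917/58.
Back-substitute into (2): P₂ = (313 + 1×917/58) / 9 = 2119/58.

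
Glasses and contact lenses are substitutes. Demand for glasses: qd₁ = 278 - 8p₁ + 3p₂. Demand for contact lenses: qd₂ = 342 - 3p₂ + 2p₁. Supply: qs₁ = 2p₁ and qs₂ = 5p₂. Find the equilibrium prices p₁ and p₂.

p₁ = 1625/37, p₂ = 1988/37

Market 1: 278 - 8p₁ + 3p₂ = 2p₁ → 10p₁ - 3p₂ = 278.
Market 2: 8p₂ - 2p₁ = 342.
Eliminating p₂: 8×(1) + 3×(2) gives 74p₁ = 3250, so p₁ = 1625/37.
Back-substitute into (2): p₂ = (342 + 2×1625/37) / 8 = 1988/37.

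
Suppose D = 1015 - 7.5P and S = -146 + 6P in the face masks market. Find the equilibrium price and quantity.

Set D = S: 1015 - 7.5P = -146 + 6P.
1161 = 13.5P, so P* = 86.
Q* = 1015 − 7.5(86) = 370.

P* = 86, Q* = 370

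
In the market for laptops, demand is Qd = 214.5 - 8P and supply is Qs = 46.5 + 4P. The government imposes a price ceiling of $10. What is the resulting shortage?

Shortage = 48

Equilibrium price would be P* = 14, so the ceiling at 10 binds.
At P = 10: Qd = 214.5 − 8(10) = 134.5, Qs = 46.5 + 4(10) = 86.5.
Shortage = 134.5 − 86.5 = 48.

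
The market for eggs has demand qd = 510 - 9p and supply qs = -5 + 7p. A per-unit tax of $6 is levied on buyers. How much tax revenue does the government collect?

Tax revenue = 1180.125

Pre-tax equilibrium: p* = 32.1875, q* = 220.3125.
Tax on buyers shifts demand to qd = 510 − 9(p + 6) = 456 - 9p.
456 - 9p = -5 + 7p gives seller price ps = 28.8125; buyers pay pb = 28.8125 + 6 = 34.8125.
New quantity: q = 510 − 9(34.8125) = 196.6875.
Revenue = 6 × 196.6875 = 1180.125.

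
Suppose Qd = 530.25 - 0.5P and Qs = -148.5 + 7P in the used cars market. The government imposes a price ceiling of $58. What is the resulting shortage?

Equilibrium price would be P* = 90.5, so the ceiling at 58 binds.
At P = 58: Qd = 530.25 − 0.5(58) = 501.25, Qs = -148.5 + 7(58) = 257.5.
Shortage = 501.25 − 257.5 = 243.75.

Shortage = 243.75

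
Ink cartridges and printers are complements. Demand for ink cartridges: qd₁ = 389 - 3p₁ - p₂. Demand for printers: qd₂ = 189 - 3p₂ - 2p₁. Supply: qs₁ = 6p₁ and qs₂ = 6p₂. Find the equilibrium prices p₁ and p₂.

Market 1: 389 - 3p₁ - p₂ = 6p₁ → 9p₁ + p₂ = 389.
Market 2: 9p₂ + 2p₁ = 189.
Eliminating p₂: 9×(1) − 1×(2) gives 79p₁ = 3312, so p₁ = 3312/79.
Back-substitute into (2): p₂ = (189 − 2×3312/79) / 9 = 923/79.

p₁ = 3312/79, p₂ = 923/79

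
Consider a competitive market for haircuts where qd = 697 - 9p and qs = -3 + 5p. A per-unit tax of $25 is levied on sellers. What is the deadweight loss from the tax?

Pre-tax equilibrium: p* = 50, q* = 247.
Tax on sellers shifts supply to qs = -3 + 5(p − 25) = -128 + 5p.
697 - 9p = -128 + 5p gives buyer price pb = 825/14; sellers receive ps = 825/14 − 25 = 475/14.
New quantity: q = 697 − 9(825/14) = 2333/14.
DWL = ½ × 25 × (247 − 2333/14) = 28125/28.

Deadweight loss = 28125/28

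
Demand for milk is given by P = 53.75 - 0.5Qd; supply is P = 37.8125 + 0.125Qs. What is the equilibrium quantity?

Set the two price expressions equal: 53.75 - 0.5Q = 37.8125 + 0.125Q.
15.9375 = 0.625Q, so Q* = 25.5.
P* = 53.75 − (0.5)(25.5) = 41.

Q* = 25.5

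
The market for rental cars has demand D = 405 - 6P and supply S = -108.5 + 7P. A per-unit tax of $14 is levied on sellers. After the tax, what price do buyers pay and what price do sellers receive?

Pre-tax equilibrium: P* = 39.5, Q* = 168.
Tax on sellers shifts supply to S = -108.5 + 7(P − 14) = -206.5 + 7P.
405 - 6P = -206.5 + 7P gives buyer price Pb = 1223/26; sellers receive Ps = 1223/26 − 14 = 859/26.
New quantity: Q = 405 − 6(1223/26) = 1596/13.

Buyers pay 1223/26, sellers receive 859/26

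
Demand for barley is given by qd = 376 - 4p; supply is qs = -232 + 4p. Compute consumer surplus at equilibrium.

Consumer surplus = 648

Equilibrium: 376 - 4p = -232 + 4p gives p* = 76, q* = 72.
Demand choke price (qd = 0): p = 94.
CS = ½(94 − 76)(72) = 648.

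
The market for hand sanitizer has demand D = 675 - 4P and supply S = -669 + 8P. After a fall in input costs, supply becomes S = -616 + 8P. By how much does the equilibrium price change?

Original equilibrium: P* = 112, Q* = 227.
New equilibrium: 675 - 4P = -616 + 8P, so 1291 = 12P and P' = 1291/12; Q' = 675 − 4(1291/12) = 734/3.
Change in price: 1291/12 − 112 = -53/12.

ΔP = -53/12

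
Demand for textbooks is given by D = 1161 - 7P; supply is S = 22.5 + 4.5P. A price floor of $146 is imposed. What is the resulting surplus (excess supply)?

Equilibrium price would be P* = 99, so the floor at 146 binds.
At P = 146: D = 139, S = 679.5.
Surplus = 679.5 − 139 = 540.5.

Surplus = 540.5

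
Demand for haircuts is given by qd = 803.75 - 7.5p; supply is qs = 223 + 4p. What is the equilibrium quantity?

q* = 425

Set qd = qs: 803.75 - 7.5p = 223 + 4p.
580.75 = 11.5p, so p* = 50.5.
q* = 803.75 − 7.5(50.5) = 425.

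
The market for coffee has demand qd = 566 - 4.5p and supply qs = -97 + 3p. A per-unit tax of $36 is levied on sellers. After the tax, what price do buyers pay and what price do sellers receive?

Pre-tax equilibrium: p* = 88.4, q* = 168.2.
Tax on sellers shifts supply to qs = -97 + 3(p − 36) = -205 + 3p.
566 - 4.5p = -205 + 3p gives buyer price pb = 102.8; sellers receive ps = 102.8 − 36 = 66.8.
New quantity: q = 566 − 4.5(102.8) = 103.4.

Buyers pay $102.8, sellers receive $66.8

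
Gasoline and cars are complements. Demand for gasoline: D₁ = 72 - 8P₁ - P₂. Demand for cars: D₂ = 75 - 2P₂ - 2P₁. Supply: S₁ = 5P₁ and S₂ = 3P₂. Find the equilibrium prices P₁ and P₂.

P₁ = 95/21, P₂ = 277/21

Market 1: 72 - 8P₁ - P₂ = 5P₁ → 13P₁ + P₂ = 72.
Market 2: 5P₂ + 2P₁ = 75.
Eliminating P₂: 5×(1) − 1×(2) gives 63P₁ = 285, so P₁ = 95/21.
Back-substitute into (2): P₂ = (75 − 2×95/21) / 5 = 277/21.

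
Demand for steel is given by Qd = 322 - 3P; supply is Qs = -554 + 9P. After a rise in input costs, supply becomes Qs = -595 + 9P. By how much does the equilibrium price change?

ΔP = 41/12

Original equilibrium: P* = 73, Q* = 103.
New equilibrium: 322 - 3P = -595 + 9P, so 917 = 12P and P' = 917/12; Q' = 322 − 3(917/12) = 92.75.
Change in price: 917/12 − 73 = 41/12.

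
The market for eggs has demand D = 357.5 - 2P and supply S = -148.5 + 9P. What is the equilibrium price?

Set D = S: 357.5 - 2P = -148.5 + 9P.
506 = 11P, so P* = 46.
Q* = 357.5 − 2(46) = 265.5.

P* = 46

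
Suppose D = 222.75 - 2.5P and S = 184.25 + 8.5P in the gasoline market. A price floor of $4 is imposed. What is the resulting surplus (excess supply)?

Equilibrium price would be P* = 3.5, so the floor at 4 binds.
At P = 4: D = 212.75, S = 218.25.
Surplus = 218.25 − 212.75 = 5.5.

Surplus = 5.5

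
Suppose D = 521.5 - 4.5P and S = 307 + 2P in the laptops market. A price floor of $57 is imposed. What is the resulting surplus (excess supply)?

Equilibrium price would be P* = 33, so the floor at 57 binds.
At P = 57: D = 265, S = 421.
Surplus = 421 − 265 = 156.

Surplus = 156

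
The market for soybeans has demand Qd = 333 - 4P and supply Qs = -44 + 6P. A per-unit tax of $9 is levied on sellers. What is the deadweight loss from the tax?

Deadweight loss = 97.2

Pre-tax equilibrium: P* = 37.7, Q* = 182.2.
Tax on sellers shifts supply to Qs = -44 + 6(P − 9) = -98 + 6P.
333 - 4P = -98 + 6P gives buyer price Pb = 43.1; sellers receive Ps = 43.1 − 9 = 34.1.
New quantity: Q = 333 − 4(43.1) = 160.6.
DWL = ½ × 9 × (182.2 − 160.6) = 97.2.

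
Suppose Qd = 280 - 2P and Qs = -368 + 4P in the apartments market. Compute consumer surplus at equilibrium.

Consumer surplus = 1024

Equilibrium: 280 - 2P = -368 + 4P gives P* = 108, Q* = 64.
Demand choke price (Qd = 0): P = 140.
CS = ½(140 − 108)(64) = 1024.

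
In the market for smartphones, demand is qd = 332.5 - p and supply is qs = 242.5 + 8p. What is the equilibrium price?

Set qd = qs: 332.5 - p = 242.5 + 8p.
90 = 9p, so p* = 10.
q* = 332.5 − 1(10) = 322.5.

p* = 10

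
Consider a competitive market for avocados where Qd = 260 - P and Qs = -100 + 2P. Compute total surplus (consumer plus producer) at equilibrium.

Equilibrium: 260 - P = -100 + 2P gives P* = 120, Q* = 140.
Demand choke price: P = 260; supply starts at P = 50.
CS = ½(260 − 120)(140) = 9800; PS = ½(120 − 50)(140) = 4900.

Total surplus = 14700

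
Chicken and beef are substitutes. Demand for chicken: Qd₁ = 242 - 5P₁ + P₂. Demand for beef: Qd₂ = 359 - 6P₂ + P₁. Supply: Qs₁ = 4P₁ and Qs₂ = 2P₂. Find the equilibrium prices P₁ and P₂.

Market 1: 242 - 5P₁ + P₂ = 4P₁ → 9P₁ - P₂ = 242.
Market 2: 8P₂ - P₁ = 359.
Eliminating P₂: 8×(1) + 1×(2) gives 71P₁ = 2295, so P₁ = 2295/71.
Back-substitute into (2): P₂ = (359 + 1×2295/71) / 8 = 3473/71.

P₁ = 2295/71, P₂ = 3473/71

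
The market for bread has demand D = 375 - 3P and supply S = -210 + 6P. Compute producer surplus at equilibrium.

Producer surplus = 2700

Equilibrium: 375 - 3P = -210 + 6P gives P* = 65, Q* = 180.
Supply starts at P = 35 (where S = 0).
PS = ½(65 − 35)(180) = 2700.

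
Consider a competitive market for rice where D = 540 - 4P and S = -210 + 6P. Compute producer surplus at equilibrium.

Equilibrium: 540 - 4P = -210 + 6P gives P* = 75, Q* = 240.
Supply starts at P = 35 (where S = 0).
PS = ½(75 − 35)(240) = 4800.

Producer surplus = 4800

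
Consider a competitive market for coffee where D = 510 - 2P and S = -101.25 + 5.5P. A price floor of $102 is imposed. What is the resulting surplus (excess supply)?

Surplus = 153.75

Equilibrium price would be P* = 81.5, so the floor at 102 binds.
At P = 102: D = 306, S = 459.75.
Surplus = 459.75 − 306 = 153.75.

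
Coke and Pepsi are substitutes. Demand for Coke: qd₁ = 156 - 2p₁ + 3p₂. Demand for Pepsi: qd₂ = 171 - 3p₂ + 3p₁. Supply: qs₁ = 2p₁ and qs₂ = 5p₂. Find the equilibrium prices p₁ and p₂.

Market 1: 156 - 2p₁ + 3p₂ = 2p₁ → 4p₁ - 3p₂ = 156.
Market 2: 8p₂ - 3p₁ = 171.
Eliminating p₂: 8×(1) + 3×(2) gives 23p₁ = 1761, so p₁ = 1761/23.
Back-substitute into (2): p₂ = (171 + 3×1761/23) / 8 = 1152/23.

p₁ = 1761/23, p₂ = 1152/23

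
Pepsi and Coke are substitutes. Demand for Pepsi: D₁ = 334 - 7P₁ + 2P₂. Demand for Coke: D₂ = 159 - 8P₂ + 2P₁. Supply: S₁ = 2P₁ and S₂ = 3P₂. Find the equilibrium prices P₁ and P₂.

Market 1: 334 - 7P₁ + 2P₂ = 2P₁ → 9P₁ - 2P₂ = 334.
Market 2: 11P₂ - 2P₁ = 159.
Eliminating P₂: 11×(1) + 2×(2) gives 95P₁ = 3992, so P₁ = 3992/95.
Back-substitute into (2): P₂ = (159 + 2×3992/95) / 11 = 2099/95.

P₁ = 3992/95, P₂ = 2099/95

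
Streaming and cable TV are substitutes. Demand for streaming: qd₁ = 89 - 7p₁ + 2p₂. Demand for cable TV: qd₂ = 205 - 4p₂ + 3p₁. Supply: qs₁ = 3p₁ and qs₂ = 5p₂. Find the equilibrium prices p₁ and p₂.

p₁ = 173/12, p₂ = 331/12

Market 1: 89 - 7p₁ + 2p₂ = 3p₁ → 10p₁ - 2p₂ = 89.
Market 2: 9p₂ - 3p₁ = 205.
Eliminating p₂: 9×(1) + 2×(2) gives 84p₁ = 1211, so p₁ = 173/12.
Back-substitute into (2): p₂ = (205 + 3×173/12) / 9 = 331/12.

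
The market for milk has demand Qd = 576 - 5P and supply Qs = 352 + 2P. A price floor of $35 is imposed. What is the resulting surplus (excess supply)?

Equilibrium price would be P* = 32, so the floor at 35 binds.
At P = 35: Qd = 401, Qs = 422.
Surplus = 422 − 401 = 21.

Surplus = 21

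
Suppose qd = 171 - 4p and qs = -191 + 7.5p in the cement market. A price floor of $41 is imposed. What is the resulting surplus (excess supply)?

Surplus = 109.5

Equilibrium price would be p* = 724/23, so the floor at 41 binds.
At p = 41: qd = 7, qs = 116.5.
Surplus = 116.5 − 7 = 109.5.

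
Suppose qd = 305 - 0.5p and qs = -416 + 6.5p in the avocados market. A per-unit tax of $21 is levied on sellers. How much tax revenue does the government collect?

Pre-tax equilibrium: p* = 103, q* = 253.5.
Tax on sellers shifts supply to qs = -416 + 6.5(p − 21) = -552.5 + 6.5p.
305 - 0.5p = -552.5 + 6.5p gives buyer price pb = 122.5; sellers receive ps = 122.5 − 21 = 101.5.
New quantity: q = 305 − 0.5(122.5) = 243.75.
Revenue = 21 × 243.75 = 5118.75.

Tax revenue = 5118.75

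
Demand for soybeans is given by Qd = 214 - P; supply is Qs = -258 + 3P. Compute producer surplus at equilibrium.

Producer surplus = 1536

Equilibrium: 214 - P = -258 + 3P gives P* = 118, Q* = 96.
Supply starts at P = 86 (where Qs = 0).
PS = ½(118 − 86)(96) = 1536.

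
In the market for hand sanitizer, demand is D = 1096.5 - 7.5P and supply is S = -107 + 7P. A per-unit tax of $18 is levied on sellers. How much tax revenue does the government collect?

Pre-tax equilibrium: P* = 83, Q* = 474.
Tax on sellers shifts supply to S = -107 + 7(P − 18) = -233 + 7P.
1096.5 - 7.5P = -233 + 7P gives buyer price Pb = 2659/29; sellers receive Ps = 2659/29 − 18 = 2137/29.
New quantity: Q = 1096.5 − 7.5(2659/29) = 11856/29.
Revenue = 18 × 11856/29 = 213408/29.

Tax revenue = 213408/29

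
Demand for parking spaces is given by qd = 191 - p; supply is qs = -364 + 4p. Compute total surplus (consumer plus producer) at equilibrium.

Equilibrium: 191 - p = -364 + 4p gives p* = 111, q* = 80.
Demand choke price: p = 191; supply starts at p = 91.
CS = ½(191 − 111)(80) = 3200; PS = ½(111 − 91)(80) = 800.

Total surplus = 4000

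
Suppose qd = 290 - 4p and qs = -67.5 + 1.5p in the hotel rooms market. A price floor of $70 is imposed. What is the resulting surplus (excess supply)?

Equilibrium price would be p* = 65, so the floor at 70 binds.
At p = 70: qd = 10, qs = 37.5.
Surplus = 37.5 − 10 = 27.5.

Surplus = 27.5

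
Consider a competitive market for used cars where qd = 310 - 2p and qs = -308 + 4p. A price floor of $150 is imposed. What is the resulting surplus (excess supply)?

Surplus = 282

Equilibrium price would be p* = 103, so the floor at 150 binds.
At p = 150: qd = 10, qs = 292.
Surplus = 292 − 10 = 282.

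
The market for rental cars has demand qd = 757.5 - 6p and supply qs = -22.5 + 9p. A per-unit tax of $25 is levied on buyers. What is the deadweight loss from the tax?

Deadweight loss = 1125

Pre-tax equilibrium: p* = 52, q* = 445.5.
Tax on buyers shifts demand to qd = 757.5 − 6(p + 25) = 607.5 - 6p.
607.5 - 6p = -22.5 + 9p gives seller price ps = 42; buyers pay pb = 42 + 25 = 67.
New quantity: q = 757.5 − 6(67) = 355.5.
DWL = ½ × 25 × (445.5 − 355.5) = 1125.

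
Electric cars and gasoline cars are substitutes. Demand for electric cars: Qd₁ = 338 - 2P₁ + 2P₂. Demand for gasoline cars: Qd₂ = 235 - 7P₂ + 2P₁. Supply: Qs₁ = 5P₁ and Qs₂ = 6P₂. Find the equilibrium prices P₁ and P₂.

P₁ = 4864/87, P₂ = 2321/87

Market 1: 338 - 2P₁ + 2P₂ = 5P₁ → 7P₁ - 2P₂ = 338.
Market 2: 13P₂ - 2P₁ = 235.
Eliminating P₂: 13×(1) + 2×(2) gives 87P₁ = 4864, so P₁ = 4864/87.
Back-substitute into (2): P₂ = (235 + 2×4864/87) / 13 = 2321/87.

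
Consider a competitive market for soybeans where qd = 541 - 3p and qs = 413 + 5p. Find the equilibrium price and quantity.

p* = 16, q* = 493

Set qd = qs: 541 - 3p = 413 + 5p.
128 = 8p, so p* = 16.
q* = 541 − 3(16) = 493.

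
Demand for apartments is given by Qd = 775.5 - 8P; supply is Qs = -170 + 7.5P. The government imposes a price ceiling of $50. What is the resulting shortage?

Shortage = 170.5

Equilibrium price would be P* = 61, so the ceiling at 50 binds.
At P = 50: Qd = 775.5 − 8(50) = 375.5, Qs = -170 + 7.5(50) = 205.
Shortage = 375.5 − 205 = 170.5.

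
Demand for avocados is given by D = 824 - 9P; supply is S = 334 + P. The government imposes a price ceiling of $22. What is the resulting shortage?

Equilibrium price would be P* = 49, so the ceiling at 22 binds.
At P = 22: D = 824 − 9(22) = 626, S = 334 + 1(22) = 356.
Shortage = 626 − 356 = 270.

Shortage = 270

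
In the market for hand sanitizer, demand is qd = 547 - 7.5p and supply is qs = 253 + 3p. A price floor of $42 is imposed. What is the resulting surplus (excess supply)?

Surplus = 147

Equilibrium price would be p* = 28, so the floor at 42 binds.
At p = 42: qd = 232, qs = 379.
Surplus = 379 − 232 = 147.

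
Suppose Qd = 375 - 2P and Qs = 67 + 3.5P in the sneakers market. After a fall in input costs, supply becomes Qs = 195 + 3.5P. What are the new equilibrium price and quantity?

P' = 360/11, Q' = 3405/11

Original equilibrium: P* = 56, Q* = 263.
New equilibrium: 375 - 2P = 195 + 3.5P, so 180 = 5.5P and P' = 360/11; Q' = 375 − 2(360/11) = 3405/11.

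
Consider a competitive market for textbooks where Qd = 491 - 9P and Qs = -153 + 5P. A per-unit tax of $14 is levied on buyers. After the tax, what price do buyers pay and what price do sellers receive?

Buyers pay $51, sellers receive $37

Pre-tax equilibrium: P* = 46, Q* = 77.
Tax on buyers shifts demand to Qd = 491 − 9(P + 14) = 365 - 9P.
365 - 9P = -153 + 5P gives seller price Ps = 37; buyers pay Pb = 37 + 14 = 51.
New quantity: Q = 491 − 9(51) = 32.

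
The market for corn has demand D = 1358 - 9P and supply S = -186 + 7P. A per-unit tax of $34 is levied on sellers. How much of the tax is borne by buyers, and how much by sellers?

Buyers bear $14.875, sellers bear $19.125

Pre-tax equilibrium: P* = 96.5, Q* = 489.5.
Tax on sellers shifts supply to S = -186 + 7(P − 34) = -424 + 7P.
1358 - 9P = -424 + 7P gives buyer price Pb = 111.375; sellers receive Ps = 111.375 − 34 = 77.375.
New quantity: Q = 1358 − 9(111.375) = 355.625.
Buyer burden = 111.375 − 96.5 = 14.875; seller burden = 96.5 − 77.375 = 19.125.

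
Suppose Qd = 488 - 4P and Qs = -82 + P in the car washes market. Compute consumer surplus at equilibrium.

Equilibrium: 488 - 4P = -82 + P gives P* = 114, Q* = 32.
Demand choke price (Qd = 0): P = 122.
CS = ½(122 − 114)(32) = 128.

Consumer surplus = 128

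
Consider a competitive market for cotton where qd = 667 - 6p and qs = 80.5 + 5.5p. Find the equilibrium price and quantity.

p* = 51, q* = 361

Set qd = qs: 667 - 6p = 80.5 + 5.5p.
586.5 = 11.5p, so p* = 51.
q* = 667 − 6(51) = 361.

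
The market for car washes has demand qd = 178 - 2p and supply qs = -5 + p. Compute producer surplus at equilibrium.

Producer surplus = 1568

Equilibrium: 178 - 2p = -5 + p gives p* = 61, q* = 56.
Supply starts at p = 5 (where qs = 0).
PS = ½(61 − 5)(56) = 1568.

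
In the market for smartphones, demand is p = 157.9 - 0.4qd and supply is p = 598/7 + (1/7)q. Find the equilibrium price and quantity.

p* = 104.5, q* = 133.5

Set the two price expressions equal: 157.9 - 0.4q = 598/7 + (1/7)q.
5073/70 = (19/35)q, so q* = 133.5.
p* = 157.9 − (0.4)(133.5) = 104.5.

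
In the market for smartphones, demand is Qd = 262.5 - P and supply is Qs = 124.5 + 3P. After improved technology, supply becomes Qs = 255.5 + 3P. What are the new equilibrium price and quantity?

P' = 1.75, Q' = 260.75

Original equilibrium: P* = 34.5, Q* = 228.
New equilibrium: 262.5 - P = 255.5 + 3P, so 7 = 4P and P' = 1.75; Q' = 262.5 − 1(1.75) = 260.75.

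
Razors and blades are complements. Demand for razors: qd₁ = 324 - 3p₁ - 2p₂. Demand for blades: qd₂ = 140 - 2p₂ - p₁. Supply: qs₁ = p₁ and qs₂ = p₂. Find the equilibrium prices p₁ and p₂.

Market 1: 324 - 3p₁ - 2p₂ = p₁ → 4p₁ + 2p₂ = 324.
Market 2: 3p₂ + p₁ = 140.
Eliminating p₂: 3×(1) − 2×(2) gives 10p₁ = 692, so p₁ = 69.2.
Back-substitute into (2): p₂ = (140 − 1×69.2) / 3 = 23.6.

p₁ = 69.2, p₂ = 23.6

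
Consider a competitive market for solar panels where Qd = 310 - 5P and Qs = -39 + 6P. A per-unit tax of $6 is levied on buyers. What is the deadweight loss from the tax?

Pre-tax equilibrium: P* = 349/11, Q* = 1665/11.
Tax on buyers shifts demand to Qd = 310 − 5(P + 6) = 280 - 5P.
280 - 5P = -39 + 6P gives seller price Ps = 29; buyers pay Pb = 29 + 6 = 35.
New quantity: Q = 310 − 5(35) = 135.
DWL = ½ × 6 × (1665/11 − 135) = 540/11.

Deadweight loss = 540/11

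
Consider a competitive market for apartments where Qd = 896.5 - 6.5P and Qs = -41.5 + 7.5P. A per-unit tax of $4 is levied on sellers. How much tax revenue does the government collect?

Pre-tax equilibrium: P* = 67, Q* = 461.
Tax on sellers shifts supply to Qs = -41.5 + 7.5(P − 4) = -71.5 + 7.5P.
896.5 - 6.5P = -71.5 + 7.5P gives buyer price Pb = 484/7; sellers receive Ps = 484/7 − 4 = 456/7.
New quantity: Q = 896.5 − 6.5(484/7) = 6259/14.
Revenue = 4 × 6259/14 = 12518/7.

Tax revenue = 12518/7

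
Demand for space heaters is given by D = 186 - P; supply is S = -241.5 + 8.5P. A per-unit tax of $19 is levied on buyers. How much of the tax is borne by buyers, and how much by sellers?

Pre-tax equilibrium: P* = 45, Q* = 141.
Tax on buyers shifts demand to D = 186 − 1(P + 19) = 167 - P.
167 - P = -241.5 + 8.5P gives seller price Ps = 43; buyers pay Pb = 43 + 19 = 62.
New quantity: Q = 186 − 1(62) = 124.
Buyer burden = 62 − 45 = 17; seller burden = 45 − 43 = 2.

Buyers bear $17, sellers bear $2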